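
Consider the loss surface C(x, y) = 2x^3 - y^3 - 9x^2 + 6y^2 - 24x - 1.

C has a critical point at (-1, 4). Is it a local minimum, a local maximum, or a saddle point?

local maximum

The mixed partial ∂²C/∂x∂y is 0, so the Hessian at any point is diag(C_xx, C_yy) = diag(6(2x - 3), 6(-y + 2)).
At (-1, 4): H = diag(-30, -12).
Both eigenvalues are negative, so H is negative definite: a local maximum.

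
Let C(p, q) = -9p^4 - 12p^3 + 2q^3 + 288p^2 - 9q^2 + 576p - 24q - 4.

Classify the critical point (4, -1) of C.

The mixed partial ∂²C/∂p∂q is 0, so the Hessian at any point is diag(C_pp, C_qq) = diag(36(-3p^2 - 2p + 16), 6(2q - 3)).
At (4, -1): H = diag(-1440, -30).
Both eigenvalues are negative, so H is negative definite: a local maximum.

local maximum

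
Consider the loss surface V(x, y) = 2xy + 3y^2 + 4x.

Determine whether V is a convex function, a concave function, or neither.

neither

V is quadratic, so its Hessian is the constant matrix H = [[0, 2], [2, 6]].
det(H) = -4, tr(H) = 6.
det(H) < 0, so H is indefinite: neither convex nor concave.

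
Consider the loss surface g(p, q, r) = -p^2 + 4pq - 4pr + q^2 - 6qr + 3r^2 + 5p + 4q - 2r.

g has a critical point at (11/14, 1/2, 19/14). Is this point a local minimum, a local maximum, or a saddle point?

The Hessian is constant: H = [[-2, 4, -4], [4, 2, -6], [-4, -6, 6]].
Leading principal minors: Δ₁ = -2, Δ₂ = -20, Δ₃ = 112.
The minors fit neither the all-positive nor the alternating-sign pattern, so H is indefinite: a saddle point.

saddle point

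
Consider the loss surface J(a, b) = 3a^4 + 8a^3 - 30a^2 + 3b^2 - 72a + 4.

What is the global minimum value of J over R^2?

J(a,b) separates as P(a) + Q(b) + 4, so its minimum is min P + min Q + 4.
P'(a) = 12(a - 2)(a + 1)(a + 3) vanishes at a ∈ {-3, -1, 2}; Q'(b) = 6b vanishes at b ∈ {0}.
Local minima of P (where P''>0): P(-3)=-27, P(2)=-152. Local minima of Q: Q(0)=0.
So the global minimum of J is P(2) + Q(0) + 4 = -152 + 0 + 4 = -148, attained at (2, 0).

-148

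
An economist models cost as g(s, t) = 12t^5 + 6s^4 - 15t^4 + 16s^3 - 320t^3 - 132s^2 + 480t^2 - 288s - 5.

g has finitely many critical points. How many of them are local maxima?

g separates as a function of s plus a function of t, so ∇g=0 decouples.
∂g/∂s = 24(s - 3)(s + 1)(s + 4) = 0 at s ∈ {-4, -1, 3}; ∂g/∂t = 60t(t - 4)(t - 1)(t + 4) = 0 at t ∈ {-4, 0, 1, 4}.
The Hessian is diagonal: diag(g_ss, g_tt). Second derivatives: g_ss(-4)=504, g_ss(-1)=-288, g_ss(3)=672; g_tt(-4)=-9600, g_tt(0)=960, g_tt(1)=-900, g_tt(4)=5760.
Local maxima occur where both diagonal entries negative: (-1, -4), (-1, 1). Count: 2.

2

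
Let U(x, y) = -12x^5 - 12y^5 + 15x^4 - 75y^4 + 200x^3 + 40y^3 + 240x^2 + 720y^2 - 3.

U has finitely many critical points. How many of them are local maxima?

4

U separates as a function of x plus a function of y, so ∇U=0 decouples.
∂U/∂x = -60x(x - 4)(x + 1)(x + 2) = 0 at x ∈ {-2, -1, 0, 4}; ∂U/∂y = -60y(y - 2)(y + 3)(y + 4) = 0 at y ∈ {-4, -3, 0, 2}.
The Hessian is diagonal: diag(U_xx, U_yy). Second derivatives: U_xx(-2)=720, U_xx(-1)=-300, U_xx(0)=480, U_xx(4)=-7200; U_yy(-4)=1440, U_yy(-3)=-900, U_yy(0)=1440, U_yy(2)=-3600.
Local maxima occur where both diagonal entries negative: (-1, -3), (-1, 2), (4, -3), (4, 2). Count: 4.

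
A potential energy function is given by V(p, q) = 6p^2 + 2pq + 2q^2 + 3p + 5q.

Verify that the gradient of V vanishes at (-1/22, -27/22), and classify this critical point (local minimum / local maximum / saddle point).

∇V = (12p + 2q + 3, 2p + 4q + 5); substituting (-1/22, -27/22) gives ∇V = (0, 0), so (-1/22, -27/22) is indeed a critical point.
The Hessian of V is constant: H = [[12, 2], [2, 4]].
det(H) = 12·4 − 2² = 44.
det(H) > 0 and tr(H) = 16 > 0, so H is positive definite and the point is a local minimum.

local minimum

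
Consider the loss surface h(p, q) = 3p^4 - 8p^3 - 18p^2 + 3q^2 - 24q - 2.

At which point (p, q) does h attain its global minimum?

(3, 4)

h(p,q) separates as A(p) + B(q) − 2, so its minimum is min A + min B − 2.
A'(p) = 12p(p - 3)(p + 1) vanishes at p ∈ {-1, 0, 3}; B'(q) = 6q - 24 vanishes at q ∈ {4}.
Local minima of A (where A''>0): A(-1)=-7, A(3)=-135. Local minima of B: B(4)=-48.
So the global minimum of h is A(3) + B(4) − 2 = -135 − 48 − 2 = -185, attained at (3, 4).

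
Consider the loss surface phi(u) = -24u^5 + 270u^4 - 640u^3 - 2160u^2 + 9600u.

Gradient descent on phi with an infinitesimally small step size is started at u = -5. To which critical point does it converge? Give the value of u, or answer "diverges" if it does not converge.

phi'(u) = -120(u - 5)(u - 4)(u - 2)(u + 2), so phi'(-5) = -226800.
Gradient descent moves in the -phi' direction, i.e. u is increasing.
The nearest critical point in that direction is u = -2, where phi'' = 20160 > 0 (a local minimum). The iterate converges there.

-2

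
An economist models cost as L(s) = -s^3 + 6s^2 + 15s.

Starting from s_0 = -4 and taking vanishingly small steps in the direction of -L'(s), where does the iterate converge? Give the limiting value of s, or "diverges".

-1

L'(s) = -3(s - 5)(s + 1), so L'(-4) = -81.
Gradient descent moves in the -L' direction, i.e. s is increasing.
The nearest critical point in that direction is s = -1, where L'' = 18 > 0 (a local minimum). The iterate converges there.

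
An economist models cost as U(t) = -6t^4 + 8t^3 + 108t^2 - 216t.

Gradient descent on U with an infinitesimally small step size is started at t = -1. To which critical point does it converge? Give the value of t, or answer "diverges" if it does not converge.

1

U'(t) = -24(t - 3)(t - 1)(t + 3), so U'(-1) = -384.
Gradient descent moves in the -U' direction, i.e. t is increasing.
The nearest critical point in that direction is t = 1, where U'' = 192 > 0 (a local minimum). The iterate converges there.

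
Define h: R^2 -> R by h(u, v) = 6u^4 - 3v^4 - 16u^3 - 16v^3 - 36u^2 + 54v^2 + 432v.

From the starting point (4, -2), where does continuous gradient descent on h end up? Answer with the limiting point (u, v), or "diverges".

h is separable, so gradient descent decouples: u follows -∂h/∂u, v follows -∂h/∂v.
∂h/∂u = 24u(u - 3)(u + 1); at u=4 this is 480, so u decreases.
∂h/∂v = -12(v - 3)(v + 3)(v + 4); at v=-2 this is 120, so v decreases.
u converges to its nearest critical value 3 (a local min of the u-part); v converges to -3. The iterate converges to (3, -3).

(3, -3)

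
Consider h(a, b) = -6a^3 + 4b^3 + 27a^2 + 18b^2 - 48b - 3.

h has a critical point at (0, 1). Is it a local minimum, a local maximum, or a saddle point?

The mixed partial ∂²h/∂a∂b is 0, so the Hessian at any point is diag(h_aa, h_bb) = diag(18(-2a + 3), 12(2b + 3)).
At (0, 1): H = diag(54, 60).
Both eigenvalues are positive, so H is positive definite: a local minimum.

local minimum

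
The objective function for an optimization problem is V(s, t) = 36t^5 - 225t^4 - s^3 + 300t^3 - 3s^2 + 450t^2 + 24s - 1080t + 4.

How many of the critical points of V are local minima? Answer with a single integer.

V separates as a function of s plus a function of t, so ∇V=0 decouples.
∂V/∂s = -3(s - 2)(s + 4) = 0 at s ∈ {-4, 2}; ∂V/∂t = 180(t - 3)(t - 2)(t - 1)(t + 1) = 0 at t ∈ {-1, 1, 2, 3}.
The Hessian is diagonal: diag(V_ss, V_tt). Second derivatives: V_ss(-4)=18, V_ss(2)=-18; V_tt(-1)=-4320, V_tt(1)=720, V_tt(2)=-540, V_tt(3)=1440.
Local minima occur where both diagonal entries positive: (-4, 1), (-4, 3). Count: 2.

2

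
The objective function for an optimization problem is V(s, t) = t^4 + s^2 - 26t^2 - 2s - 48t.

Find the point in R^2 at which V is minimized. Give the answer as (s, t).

V(s,t) separates as P(s) + Q(t), so its minimum is min P + min Q.
P'(s) = 2s - 2 vanishes at s ∈ {1}; Q'(t) = 4(t - 4)(t + 1)(t + 3) vanishes at t ∈ {-3, -1, 4}.
Local minima of P (where P''>0): P(1)=-1. Local minima of Q: Q(-3)=-9, Q(4)=-352.
So the global minimum of V is P(1) + Q(4) = -1 − 352 = -353, attained at (1, 4).

(1, 4)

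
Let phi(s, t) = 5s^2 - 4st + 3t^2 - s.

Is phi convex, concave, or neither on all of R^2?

phi is quadratic, so its Hessian is the constant matrix H = [[10, -4], [-4, 6]].
det(H) = 44, tr(H) = 16.
det(H) > 0 and tr(H) > 0, so H is positive definite everywhere: convex.

convex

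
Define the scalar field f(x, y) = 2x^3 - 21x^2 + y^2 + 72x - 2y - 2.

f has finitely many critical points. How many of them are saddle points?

f separates as a function of x plus a function of y, so ∇f=0 decouples.
∂f/∂x = 6(x - 4)(x - 3) = 0 at x ∈ {3, 4}; ∂f/∂y = 2(y - 1) = 0 at y ∈ {1}.
The Hessian is diagonal: diag(f_xx, f_yy). Second derivatives: f_xx(3)=-6, f_xx(4)=6; f_yy(1)=2.
Saddle points occur where the two diagonal entries have opposite signs: (3, 1). Count: 1.

1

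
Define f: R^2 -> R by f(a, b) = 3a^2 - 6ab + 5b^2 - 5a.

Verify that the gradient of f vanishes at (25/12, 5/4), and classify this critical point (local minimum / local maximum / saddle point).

local minimum

∇f = (6a - 6b - 5, -6a + 10b); substituting (25/12, 5/4) gives ∇f = (0, 0), so (25/12, 5/4) is indeed a critical point.
The Hessian of f is constant: H = [[6, -6], [-6, 10]].
det(H) = 6·10 − (-6)² = 24.
det(H) > 0 and tr(H) = 16 > 0, so H is positive definite and the point is a local minimum.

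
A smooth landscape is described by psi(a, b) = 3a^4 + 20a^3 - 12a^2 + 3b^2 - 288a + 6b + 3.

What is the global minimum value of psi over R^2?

-416

psi(a,b) separates as P(a) + Q(b) + 3, so its minimum is min P + min Q + 3.
P'(a) = 12(a - 2)(a + 3)(a + 4) vanishes at a ∈ {-4, -3, 2}; Q'(b) = 6b + 6 vanishes at b ∈ {-1}.
Local minima of P (where P''>0): P(-4)=448, P(2)=-416. Local minima of Q: Q(-1)=-3.
So the global minimum of psi is P(2) + Q(-1) + 3 = -416 − 3 + 3 = -416, attained at (2, -1).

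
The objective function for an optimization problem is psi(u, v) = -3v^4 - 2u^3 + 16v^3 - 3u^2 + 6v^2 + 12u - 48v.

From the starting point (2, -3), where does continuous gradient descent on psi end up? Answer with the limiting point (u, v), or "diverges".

psi is separable, so gradient descent decouples: u follows -∂psi/∂u, v follows -∂psi/∂v.
∂psi/∂u = -6(u - 1)(u + 2); at u=2 this is -24, so u increases.
∂psi/∂v = -12(v - 4)(v - 1)(v + 1); at v=-3 this is 672, so v decreases.
The u-coordinate has no critical point in that direction and runs off to infinity.

diverges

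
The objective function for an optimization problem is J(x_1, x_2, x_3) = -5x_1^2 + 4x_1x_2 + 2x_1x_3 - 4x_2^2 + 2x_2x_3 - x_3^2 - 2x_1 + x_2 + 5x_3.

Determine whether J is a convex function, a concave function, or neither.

J is quadratic, so its Hessian is the constant matrix H = [[-10, 4, 2], [4, -8, 2], [2, 2, -2]].
Leading principal minors: -10, 64, -24.
Signs alternate −, +, − ⇒ H ≺ 0 ⇒ concave.

concave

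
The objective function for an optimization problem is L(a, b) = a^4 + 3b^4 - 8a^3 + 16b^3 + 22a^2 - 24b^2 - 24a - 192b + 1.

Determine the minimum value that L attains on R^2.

-312

L(a,b) separates as P(a) + Q(b) + 1, so its minimum is min P + min Q + 1.
P'(a) = 4(a - 3)(a - 2)(a - 1) vanishes at a ∈ {1, 2, 3}; Q'(b) = 12(b - 2)(b + 2)(b + 4) vanishes at b ∈ {-4, -2, 2}.
Local minima of P (where P''>0): P(1)=-9, P(3)=-9. Local minima of Q: Q(-4)=128, Q(2)=-304.
So the global minimum of L is P(1) + Q(2) + 1 = -9 − 304 + 1 = -312, attained at (1, 2).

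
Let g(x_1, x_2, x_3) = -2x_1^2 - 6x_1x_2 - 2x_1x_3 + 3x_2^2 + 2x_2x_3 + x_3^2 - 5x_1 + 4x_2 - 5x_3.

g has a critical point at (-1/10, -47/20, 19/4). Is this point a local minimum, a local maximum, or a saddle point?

The Hessian is constant: H = [[-4, -6, -2], [-6, 6, 2], [-2, 2, 2]].
Leading principal minors: Δ₁ = -4, Δ₂ = -60, Δ₃ = -80.
The minors fit neither the all-positive nor the alternating-sign pattern, so H is indefinite: a saddle point.

saddle point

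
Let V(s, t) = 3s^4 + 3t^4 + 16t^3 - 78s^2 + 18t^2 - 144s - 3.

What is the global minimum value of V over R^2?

V(s,t) separates as P(s) + Q(t) − 3, so its minimum is min P + min Q − 3.
P'(s) = 12(s - 4)(s + 1)(s + 3) vanishes at s ∈ {-3, -1, 4}; Q'(t) = 12t(t + 1)(t + 3) vanishes at t ∈ {-3, -1, 0}.
Local minima of P (where P''>0): P(-3)=-27, P(4)=-1056. Local minima of Q: Q(-3)=-27, Q(0)=0.
So the global minimum of V is P(4) + Q(-3) − 3 = -1056 − 27 − 3 = -1086, attained at (4, -3).

-1086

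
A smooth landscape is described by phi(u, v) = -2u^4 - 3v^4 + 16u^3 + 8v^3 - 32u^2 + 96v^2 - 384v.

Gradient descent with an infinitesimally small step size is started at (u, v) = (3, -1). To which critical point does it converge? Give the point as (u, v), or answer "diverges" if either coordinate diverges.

(2, 2)

phi is separable, so gradient descent decouples: u follows -∂phi/∂u, v follows -∂phi/∂v.
∂phi/∂u = -8u(u - 4)(u - 2); at u=3 this is 24, so u decreases.
∂phi/∂v = -12(v - 4)(v - 2)(v + 4); at v=-1 this is -540, so v increases.
u converges to its nearest critical value 2 (a local min of the u-part); v converges to 2. The iterate converges to (2, 2).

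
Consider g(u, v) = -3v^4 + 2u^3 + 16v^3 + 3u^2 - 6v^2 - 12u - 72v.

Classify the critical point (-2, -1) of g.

The mixed partial ∂²g/∂u∂v is 0, so the Hessian at any point is diag(g_uu, g_vv) = diag(6(2u + 1), 12(-3v^2 + 8v - 1)).
At (-2, -1): H = diag(-18, -144).
Both eigenvalues are negative, so H is negative definite: a local maximum.

local maximum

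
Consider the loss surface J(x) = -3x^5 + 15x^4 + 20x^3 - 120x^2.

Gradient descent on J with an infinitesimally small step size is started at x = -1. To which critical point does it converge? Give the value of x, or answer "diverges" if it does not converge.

-2

J'(x) = -15x(x - 4)(x - 2)(x + 2), so J'(-1) = 225.
Gradient descent moves in the -J' direction, i.e. x is decreasing.
The nearest critical point in that direction is x = -2, where J'' = 720 > 0 (a local minimum). The iterate converges there.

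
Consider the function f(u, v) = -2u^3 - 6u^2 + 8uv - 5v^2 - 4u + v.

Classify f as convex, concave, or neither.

neither

The term -2u^3 is cubic, so the Hessian is not constant.
∂²f/∂u² = -12u - 12, which takes both signs as u varies (negative for sufficiently large u). A diagonal entry of the Hessian changing sign means the Hessian is neither positive- nor negative-semidefinite on all of R^2.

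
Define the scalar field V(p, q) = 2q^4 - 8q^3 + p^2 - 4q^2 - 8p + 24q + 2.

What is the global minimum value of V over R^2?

-32

V(p,q) separates as A(p) + B(q) + 2, so its minimum is min A + min B + 2.
A'(p) = 2p - 8 vanishes at p ∈ {4}; B'(q) = 8(q - 3)(q - 1)(q + 1) vanishes at q ∈ {-1, 1, 3}.
Local minima of A (where A''>0): A(4)=-16. Local minima of B: B(-1)=-18, B(3)=-18.
So the global minimum of V is A(4) + B(-1) + 2 = -16 − 18 + 2 = -32, attained at (4, -1).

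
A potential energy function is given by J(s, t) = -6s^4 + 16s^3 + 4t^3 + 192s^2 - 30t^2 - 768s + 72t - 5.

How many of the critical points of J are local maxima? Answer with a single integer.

2

J separates as a function of s plus a function of t, so ∇J=0 decouples.
∂J/∂s = -24(s - 4)(s - 2)(s + 4) = 0 at s ∈ {-4, 2, 4}; ∂J/∂t = 12(t - 3)(t - 2) = 0 at t ∈ {2, 3}.
The Hessian is diagonal: diag(J_ss, J_tt). Second derivatives: J_ss(-4)=-1152, J_ss(2)=288, J_ss(4)=-384; J_tt(2)=-12, J_tt(3)=12.
Local maxima occur where both diagonal entries negative: (-4, 2), (4, 2). Count: 2.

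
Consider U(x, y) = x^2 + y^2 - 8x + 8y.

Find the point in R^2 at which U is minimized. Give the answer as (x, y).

U(x,y) separates as P(x) + Q(y), so its minimum is min P + min Q.
P'(x) = 2x - 8 vanishes at x ∈ {4}; Q'(y) = 2y + 8 vanishes at y ∈ {-4}.
Local minima of P (where P''>0): P(4)=-16. Local minima of Q: Q(-4)=-16.
So the global minimum of U is P(4) + Q(-4) = -16 − 16 = -32, attained at (4, -4).

(4, -4)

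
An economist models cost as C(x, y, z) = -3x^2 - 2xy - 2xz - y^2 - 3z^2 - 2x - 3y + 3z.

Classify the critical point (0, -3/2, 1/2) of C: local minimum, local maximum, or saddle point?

The Hessian is constant: H = [[-6, -2, -2], [-2, -2, 0], [-2, 0, -6]].
Leading principal minors: Δ₁ = -6, Δ₂ = 8, Δ₃ = -40.
The minors alternate sign starting negative (−, +, −), so H is negative definite: a local maximum.

local maximum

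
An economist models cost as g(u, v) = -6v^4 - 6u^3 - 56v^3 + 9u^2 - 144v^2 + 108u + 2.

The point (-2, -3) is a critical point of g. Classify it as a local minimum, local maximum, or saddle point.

local minimum

The mixed partial ∂²g/∂u∂v is 0, so the Hessian at any point is diag(g_uu, g_vv) = diag(18(-2u + 1), -24(3v^2 + 14v + 12)).
At (-2, -3): H = diag(90, 72).
Both eigenvalues are positive, so H is positive definite: a local minimum.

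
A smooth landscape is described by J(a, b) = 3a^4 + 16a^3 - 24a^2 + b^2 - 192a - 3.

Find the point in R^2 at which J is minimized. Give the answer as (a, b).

J(a,b) separates as P(a) + Q(b) − 3, so its minimum is min P + min Q − 3.
P'(a) = 12(a - 2)(a + 2)(a + 4) vanishes at a ∈ {-4, -2, 2}; Q'(b) = 2b vanishes at b ∈ {0}.
Local minima of P (where P''>0): P(-4)=128, P(2)=-304. Local minima of Q: Q(0)=0.
So the global minimum of J is P(2) + Q(0) − 3 = -304 + 0 − 3 = -307, attained at (2, 0).

(2, 0)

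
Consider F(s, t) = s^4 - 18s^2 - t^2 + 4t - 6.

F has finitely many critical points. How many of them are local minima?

0

F separates as a function of s plus a function of t, so ∇F=0 decouples.
∂F/∂s = 4s(s - 3)(s + 3) = 0 at s ∈ {-3, 0, 3}; ∂F/∂t = -2(t - 2) = 0 at t ∈ {2}.
The Hessian is diagonal: diag(F_ss, F_tt). Second derivatives: F_ss(-3)=72, F_ss(0)=-36, F_ss(3)=72; F_tt(2)=-2.
Local minima occur where both diagonal entries positive: none. Count: 0.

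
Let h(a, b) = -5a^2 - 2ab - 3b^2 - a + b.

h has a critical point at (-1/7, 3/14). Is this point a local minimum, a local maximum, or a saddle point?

local maximum

The Hessian of h is constant: H = [[-10, -2], [-2, -6]].
det(H) = (-10)·(-6) − (-2)² = 56.
det(H) > 0 and tr(H) = -16 < 0, so H is negative definite and the point is a local maximum.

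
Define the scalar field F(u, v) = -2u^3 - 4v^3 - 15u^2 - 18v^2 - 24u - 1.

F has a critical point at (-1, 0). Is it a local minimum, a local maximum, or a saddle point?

The mixed partial ∂²F/∂u∂v is 0, so the Hessian at any point is diag(F_uu, F_vv) = diag(-6(2u + 5), -12(2v + 3)).
At (-1, 0): H = diag(-18, -36).
Both eigenvalues are negative, so H is negative definite: a local maximum.

local maximum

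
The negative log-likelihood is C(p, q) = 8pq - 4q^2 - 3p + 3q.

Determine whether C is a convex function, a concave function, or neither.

C is quadratic, so its Hessian is the constant matrix H = [[0, 8], [8, -8]].
det(H) = -64, tr(H) = -8.
det(H) < 0, so H is indefinite: neither convex nor concave.

neither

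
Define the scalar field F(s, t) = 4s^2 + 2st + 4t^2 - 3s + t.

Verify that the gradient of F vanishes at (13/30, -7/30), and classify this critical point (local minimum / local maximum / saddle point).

local minimum

∇F = (8s + 2t - 3, 2s + 8t + 1); substituting (13/30, -7/30) gives ∇F = (0, 0), so (13/30, -7/30) is indeed a critical point.
The Hessian of F is constant: H = [[8, 2], [2, 8]].
det(H) = 8·8 − 2² = 60.
det(H) > 0 and tr(H) = 16 > 0, so H is positive definite and the point is a local minimum.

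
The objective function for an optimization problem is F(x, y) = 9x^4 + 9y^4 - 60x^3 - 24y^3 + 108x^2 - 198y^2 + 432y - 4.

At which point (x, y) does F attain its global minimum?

F(x,y) separates as P(x) + Q(y) − 4, so its minimum is min P + min Q − 4.
P'(x) = 36x(x - 3)(x - 2) vanishes at x ∈ {0, 2, 3}; Q'(y) = 36(y - 4)(y - 1)(y + 3) vanishes at y ∈ {-3, 1, 4}.
Local minima of P (where P''>0): P(0)=0, P(3)=81. Local minima of Q: Q(-3)=-1701, Q(4)=-672.
So the global minimum of F is P(0) + Q(-3) − 4 = 0 − 1701 − 4 = -1705, attained at (0, -3).

(0, -3)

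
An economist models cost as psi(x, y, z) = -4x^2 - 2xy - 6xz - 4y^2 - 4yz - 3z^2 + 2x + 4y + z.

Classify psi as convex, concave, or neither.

psi is quadratic, so its Hessian is the constant matrix H = [[-8, -2, -6], [-2, -8, -4], [-6, -4, -6]].
Leading principal minors: -8, 60, -40.
Signs alternate −, +, − ⇒ H ≺ 0 ⇒ concave.

concave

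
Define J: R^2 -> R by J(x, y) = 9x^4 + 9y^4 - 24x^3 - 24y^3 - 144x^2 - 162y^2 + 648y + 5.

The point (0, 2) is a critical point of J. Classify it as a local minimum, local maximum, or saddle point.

The mixed partial ∂²J/∂x∂y is 0, so the Hessian at any point is diag(J_xx, J_yy) = diag(36(3x^2 - 4x - 8), 36(3y^2 - 4y - 9)).
At (0, 2): H = diag(-288, -180).
Both eigenvalues are negative, so H is negative definite: a local maximum.

local maximum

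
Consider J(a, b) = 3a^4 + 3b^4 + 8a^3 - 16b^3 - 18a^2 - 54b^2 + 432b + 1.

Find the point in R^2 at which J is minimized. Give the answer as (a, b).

J(a,b) separates as P(a) + Q(b) + 1, so its minimum is min P + min Q + 1.
P'(a) = 12a(a - 1)(a + 3) vanishes at a ∈ {-3, 0, 1}; Q'(b) = 12(b - 4)(b - 3)(b + 3) vanishes at b ∈ {-3, 3, 4}.
Local minima of P (where P''>0): P(-3)=-135, P(1)=-7. Local minima of Q: Q(-3)=-1107, Q(4)=608.
So the global minimum of J is P(-3) + Q(-3) + 1 = -135 − 1107 + 1 = -1241, attained at (-3, -3).

(-3, -3)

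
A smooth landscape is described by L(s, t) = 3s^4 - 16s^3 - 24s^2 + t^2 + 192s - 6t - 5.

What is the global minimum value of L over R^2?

L(s,t) separates as P(s) + Q(t) − 5, so its minimum is min P + min Q − 5.
P'(s) = 12(s - 4)(s - 2)(s + 2) vanishes at s ∈ {-2, 2, 4}; Q'(t) = 2(t - 3) vanishes at t ∈ {3}.
Local minima of P (where P''>0): P(-2)=-304, P(4)=128. Local minima of Q: Q(3)=-9.
So the global minimum of L is P(-2) + Q(3) − 5 = -304 − 9 − 5 = -318, attained at (-2, 3).

-318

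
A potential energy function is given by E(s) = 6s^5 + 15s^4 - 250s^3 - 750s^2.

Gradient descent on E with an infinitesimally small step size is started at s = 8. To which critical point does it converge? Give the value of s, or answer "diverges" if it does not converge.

5

E'(s) = 30s(s - 5)(s + 2)(s + 5), so E'(8) = 93600.
Gradient descent moves in the -E' direction, i.e. s is decreasing.
The nearest critical point in that direction is s = 5, where E'' = 10500 > 0 (a local minimum). The iterate converges there.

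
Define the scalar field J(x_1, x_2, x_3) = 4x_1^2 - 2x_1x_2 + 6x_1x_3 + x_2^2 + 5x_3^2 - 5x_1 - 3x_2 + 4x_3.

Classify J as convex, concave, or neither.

J is quadratic, so its Hessian is the constant matrix H = [[8, -2, 6], [-2, 2, 0], [6, 0, 10]].
Leading principal minors: 8, 12, 48.
All positive ⇒ H ≻ 0 ⇒ convex.

convex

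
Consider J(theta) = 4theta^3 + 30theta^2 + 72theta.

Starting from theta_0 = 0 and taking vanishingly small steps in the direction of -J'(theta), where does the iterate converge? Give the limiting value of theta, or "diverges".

-2

J'(theta) = 12(theta + 2)(theta + 3), so J'(0) = 72.
Gradient descent moves in the -J' direction, i.e. theta is decreasing.
The nearest critical point in that direction is theta = -2, where J'' = 12 > 0 (a local minimum). The iterate converges there.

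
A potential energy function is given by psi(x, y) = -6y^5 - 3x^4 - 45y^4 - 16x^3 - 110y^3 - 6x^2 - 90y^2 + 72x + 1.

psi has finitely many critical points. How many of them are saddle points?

6

psi separates as a function of x plus a function of y, so ∇psi=0 decouples.
∂psi/∂x = -12(x - 1)(x + 2)(x + 3) = 0 at x ∈ {-3, -2, 1}; ∂psi/∂y = -30y(y + 1)(y + 2)(y + 3) = 0 at y ∈ {-3, -2, -1, 0}.
The Hessian is diagonal: diag(psi_xx, psi_yy). Second derivatives: psi_xx(-3)=-48, psi_xx(-2)=36, psi_xx(1)=-144; psi_yy(-3)=180, psi_yy(-2)=-60, psi_yy(-1)=60, psi_yy(0)=-180.
Saddle points occur where the two diagonal entries have opposite signs: (-3, -3), (-3, -1), (-2, -2), (-2, 0), (1, -3), (1, -1). Count: 6.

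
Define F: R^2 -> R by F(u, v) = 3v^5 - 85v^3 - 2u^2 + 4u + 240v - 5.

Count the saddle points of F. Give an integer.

F separates as a function of u plus a function of v, so ∇F=0 decouples.
∂F/∂u = -4(u - 1) = 0 at u ∈ {1}; ∂F/∂v = 15(v - 4)(v - 1)(v + 1)(v + 4) = 0 at v ∈ {-4, -1, 1, 4}.
The Hessian is diagonal: diag(F_uu, F_vv). Second derivatives: F_uu(1)=-4; F_vv(-4)=-1800, F_vv(-1)=450, F_vv(1)=-450, F_vv(4)=1800.
Saddle points occur where the two diagonal entries have opposite signs: (1, -1), (1, 4). Count: 2.

2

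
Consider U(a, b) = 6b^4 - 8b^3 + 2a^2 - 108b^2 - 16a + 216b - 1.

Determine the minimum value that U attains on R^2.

U(a,b) separates as P(a) + Q(b) − 1, so its minimum is min P + min Q − 1.
P'(a) = 4a - 16 vanishes at a ∈ {4}; Q'(b) = 24(b - 3)(b - 1)(b + 3) vanishes at b ∈ {-3, 1, 3}.
Local minima of P (where P''>0): P(4)=-32. Local minima of Q: Q(-3)=-918, Q(3)=-54.
So the global minimum of U is P(4) + Q(-3) − 1 = -32 − 918 − 1 = -951, attained at (4, -3).

-951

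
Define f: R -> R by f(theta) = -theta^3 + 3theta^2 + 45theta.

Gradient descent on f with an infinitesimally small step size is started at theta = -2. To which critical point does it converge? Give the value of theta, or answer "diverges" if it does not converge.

-3

f'(theta) = -3(theta - 5)(theta + 3), so f'(-2) = 21.
Gradient descent moves in the -f' direction, i.e. theta is decreasing.
The nearest critical point in that direction is theta = -3, where f'' = 24 > 0 (a local minimum). The iterate converges there.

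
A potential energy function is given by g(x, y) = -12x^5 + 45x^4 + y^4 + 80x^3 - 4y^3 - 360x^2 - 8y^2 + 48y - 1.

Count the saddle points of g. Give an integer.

6

g separates as a function of x plus a function of y, so ∇g=0 decouples.
∂g/∂x = -60x(x - 3)(x - 2)(x + 2) = 0 at x ∈ {-2, 0, 2, 3}; ∂g/∂y = 4(y - 3)(y - 2)(y + 2) = 0 at y ∈ {-2, 2, 3}.
The Hessian is diagonal: diag(g_xx, g_yy). Second derivatives: g_xx(-2)=2400, g_xx(0)=-720, g_xx(2)=480, g_xx(3)=-900; g_yy(-2)=80, g_yy(2)=-16, g_yy(3)=20.
Saddle points occur where the two diagonal entries have opposite signs: (-2, 2), (0, -2), (0, 3), (2, 2), (3, -2), (3, 3). Count: 6.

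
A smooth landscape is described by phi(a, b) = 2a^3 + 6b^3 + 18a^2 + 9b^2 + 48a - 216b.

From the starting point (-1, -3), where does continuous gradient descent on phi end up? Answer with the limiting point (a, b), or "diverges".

(-2, 3)

phi is separable, so gradient descent decouples: a follows -∂phi/∂a, b follows -∂phi/∂b.
∂phi/∂a = 6(a + 2)(a + 4); at a=-1 this is 18, so a decreases.
∂phi/∂b = 18(b - 3)(b + 4); at b=-3 this is -108, so b increases.
a converges to its nearest critical value -2 (a local min of the a-part); b converges to 3. The iterate converges to (-2, 3).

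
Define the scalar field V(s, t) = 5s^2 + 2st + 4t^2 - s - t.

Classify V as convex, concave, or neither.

convex

V is quadratic, so its Hessian is the constant matrix H = [[10, 2], [2, 8]].
det(H) = 76, tr(H) = 18.
det(H) > 0 and tr(H) > 0, so H is positive definite everywhere: convex.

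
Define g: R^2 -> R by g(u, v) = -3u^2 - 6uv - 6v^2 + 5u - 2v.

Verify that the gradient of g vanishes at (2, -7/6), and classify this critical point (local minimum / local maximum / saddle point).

∇g = (-6u - 6v + 5, -6u - 12v - 2); substituting (2, -7/6) gives ∇g = (0, 0), so (2, -7/6) is indeed a critical point.
The Hessian of g is constant: H = [[-6, -6], [-6, -12]].
det(H) = (-6)·(-12) − (-6)² = 36.
det(H) > 0 and tr(H) = -18 < 0, so H is negative definite and the point is a local maximum.

local maximum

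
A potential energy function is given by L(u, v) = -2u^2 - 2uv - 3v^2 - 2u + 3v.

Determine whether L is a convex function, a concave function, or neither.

concave

L is quadratic, so its Hessian is the constant matrix H = [[-4, -2], [-2, -6]].
det(H) = 20, tr(H) = -10.
det(H) > 0 and tr(H) < 0, so H is negative definite everywhere: concave.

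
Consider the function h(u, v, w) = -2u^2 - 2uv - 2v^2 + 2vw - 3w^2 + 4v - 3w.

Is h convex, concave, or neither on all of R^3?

concave

h is quadratic, so its Hessian is the constant matrix H = [[-4, -2, 0], [-2, -4, 2], [0, 2, -6]].
Leading principal minors: -4, 12, -56.
Signs alternate −, +, − ⇒ H ≺ 0 ⇒ concave.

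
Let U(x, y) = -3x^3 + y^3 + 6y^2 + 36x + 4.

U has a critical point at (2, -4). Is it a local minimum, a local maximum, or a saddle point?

local maximum

The mixed partial ∂²U/∂x∂y is 0, so the Hessian at any point is diag(U_xx, U_yy) = diag(-18x, 6(y + 2)).
At (2, -4): H = diag(-36, -12).
Both eigenvalues are negative, so H is negative definite: a local maximum.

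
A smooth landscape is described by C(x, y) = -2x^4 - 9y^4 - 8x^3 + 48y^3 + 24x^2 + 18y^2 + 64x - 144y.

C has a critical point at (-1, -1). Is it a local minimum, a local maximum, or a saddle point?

saddle point

The mixed partial ∂²C/∂x∂y is 0, so the Hessian at any point is diag(C_xx, C_yy) = diag(24(-x^2 - 2x + 2), 36(-3y^2 + 8y + 1)).
At (-1, -1): H = diag(72, -360).
The eigenvalues have opposite signs, so H is indefinite: a saddle point.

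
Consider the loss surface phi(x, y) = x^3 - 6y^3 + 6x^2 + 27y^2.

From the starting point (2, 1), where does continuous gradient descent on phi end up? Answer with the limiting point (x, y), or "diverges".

phi is separable, so gradient descent decouples: x follows -∂phi/∂x, y follows -∂phi/∂y.
∂phi/∂x = 3x(x + 4); at x=2 this is 36, so x decreases.
∂phi/∂y = -18y(y - 3); at y=1 this is 36, so y decreases.
x converges to its nearest critical value 0 (a local min of the x-part); y converges to 0. The iterate converges to (0, 0).

(0, 0)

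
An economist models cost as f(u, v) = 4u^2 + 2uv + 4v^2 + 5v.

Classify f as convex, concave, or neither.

f is quadratic, so its Hessian is the constant matrix H = [[8, 2], [2, 8]].
det(H) = 60, tr(H) = 16.
det(H) > 0 and tr(H) > 0, so H is positive definite everywhere: convex.

convex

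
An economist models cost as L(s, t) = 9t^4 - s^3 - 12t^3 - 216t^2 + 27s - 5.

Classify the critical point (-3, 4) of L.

local minimum

The mixed partial ∂²L/∂s∂t is 0, so the Hessian at any point is diag(L_ss, L_tt) = diag(-6s, 36(3t^2 - 2t - 12)).
At (-3, 4): H = diag(18, 1008).
Both eigenvalues are positive, so H is positive definite: a local minimum.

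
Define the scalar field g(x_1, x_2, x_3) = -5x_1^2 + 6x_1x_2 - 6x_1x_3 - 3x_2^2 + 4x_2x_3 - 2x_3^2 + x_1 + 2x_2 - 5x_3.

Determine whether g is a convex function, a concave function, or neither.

concave

g is quadratic, so its Hessian is the constant matrix H = [[-10, 6, -6], [6, -6, 4], [-6, 4, -4]].
Leading principal minors: -10, 24, -8.
Signs alternate −, +, − ⇒ H ≺ 0 ⇒ concave.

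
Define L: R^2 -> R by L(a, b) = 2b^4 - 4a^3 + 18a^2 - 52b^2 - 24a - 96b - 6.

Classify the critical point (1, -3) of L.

The mixed partial ∂²L/∂a∂b is 0, so the Hessian at any point is diag(L_aa, L_bb) = diag(12(-2a + 3), 8(3b^2 - 13)).
At (1, -3): H = diag(12, 112).
Both eigenvalues are positive, so H is positive definite: a local minimum.

local minimum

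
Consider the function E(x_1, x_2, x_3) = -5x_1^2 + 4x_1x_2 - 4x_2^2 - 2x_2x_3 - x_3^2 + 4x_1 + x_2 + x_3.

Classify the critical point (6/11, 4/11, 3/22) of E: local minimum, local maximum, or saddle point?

local maximum

The Hessian is constant: H = [[-10, 4, 0], [4, -8, -2], [0, -2, -2]].
Leading principal minors: Δ₁ = -10, Δ₂ = 64, Δ₃ = -88.
The minors alternate sign starting negative (−, +, −), so H is negative definite: a local maximum.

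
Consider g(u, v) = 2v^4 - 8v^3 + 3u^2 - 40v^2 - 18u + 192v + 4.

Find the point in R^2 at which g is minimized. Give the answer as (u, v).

g(u,v) separates as P(u) + Q(v) + 4, so its minimum is min P + min Q + 4.
P'(u) = 6u - 18 vanishes at u ∈ {3}; Q'(v) = 8(v - 4)(v - 2)(v + 3) vanishes at v ∈ {-3, 2, 4}.
Local minima of P (where P''>0): P(3)=-27. Local minima of Q: Q(-3)=-558, Q(4)=128.
So the global minimum of g is P(3) + Q(-3) + 4 = -27 − 558 + 4 = -581, attained at (3, -3).

(3, -3)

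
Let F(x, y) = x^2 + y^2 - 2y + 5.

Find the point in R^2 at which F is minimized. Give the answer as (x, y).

(0, 1)

F(x,y) separates as P(x) + Q(y) + 5, so its minimum is min P + min Q + 5.
P'(x) = 2x vanishes at x ∈ {0}; Q'(y) = 2y - 2 vanishes at y ∈ {1}.
Local minima of P (where P''>0): P(0)=0. Local minima of Q: Q(1)=-1.
So the global minimum of F is P(0) + Q(1) + 5 = 0 − 1 + 5 = 4, attained at (0, 1).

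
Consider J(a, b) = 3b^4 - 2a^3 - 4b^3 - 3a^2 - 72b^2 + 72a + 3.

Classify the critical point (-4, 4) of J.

local minimum

The mixed partial ∂²J/∂a∂b is 0, so the Hessian at any point is diag(J_aa, J_bb) = diag(-6(2a + 1), 12(3b^2 - 2b - 12)).
At (-4, 4): H = diag(42, 336).
Both eigenvalues are positive, so H is positive definite: a local minimum.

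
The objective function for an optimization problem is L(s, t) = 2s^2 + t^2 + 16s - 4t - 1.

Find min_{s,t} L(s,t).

-37

L(s,t) separates as P(s) + Q(t) − 1, so its minimum is min P + min Q − 1.
P'(s) = 4s + 16 vanishes at s ∈ {-4}; Q'(t) = 2(t - 2) vanishes at t ∈ {2}.
Local minima of P (where P''>0): P(-4)=-32. Local minima of Q: Q(2)=-4.
So the global minimum of L is P(-4) + Q(2) − 1 = -32 − 4 − 1 = -37, attained at (-4, 2).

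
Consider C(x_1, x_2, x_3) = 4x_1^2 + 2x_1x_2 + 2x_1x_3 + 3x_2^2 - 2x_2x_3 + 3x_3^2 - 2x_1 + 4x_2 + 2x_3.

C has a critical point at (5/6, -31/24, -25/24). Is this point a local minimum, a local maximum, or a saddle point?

The Hessian is constant: H = [[8, 2, 2], [2, 6, -2], [2, -2, 6]].
Leading principal minors: Δ₁ = 8, Δ₂ = 44, Δ₃ = 192.
All leading minors are positive, so H is positive definite: a local minimum.

local minimum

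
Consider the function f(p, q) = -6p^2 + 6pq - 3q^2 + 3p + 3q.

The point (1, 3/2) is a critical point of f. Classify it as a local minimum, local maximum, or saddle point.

The Hessian of f is constant: H = [[-12, 6], [6, -6]].
det(H) = (-12)·(-6) − 6² = 36.
det(H) > 0 and tr(H) = -18 < 0, so H is negative definite and the point is a local maximum.

local maximum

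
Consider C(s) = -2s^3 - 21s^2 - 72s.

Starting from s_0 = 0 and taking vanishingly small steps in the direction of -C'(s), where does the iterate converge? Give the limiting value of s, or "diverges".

diverges

C'(s) = -6(s + 3)(s + 4), so C'(0) = -72.
Gradient descent moves in the -C' direction, i.e. s is increasing.
There is no critical point above s=0, and C' keeps the same sign, so the iterate runs off to +∞.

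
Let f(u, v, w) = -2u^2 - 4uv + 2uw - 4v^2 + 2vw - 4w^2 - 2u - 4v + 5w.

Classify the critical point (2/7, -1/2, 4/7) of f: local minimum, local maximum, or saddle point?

local maximum

The Hessian is constant: H = [[-4, -4, 2], [-4, -8, 2], [2, 2, -8]].
Leading principal minors: Δ₁ = -4, Δ₂ = 16, Δ₃ = -112.
The minors alternate sign starting negative (−, +, −), so H is negative definite: a local maximum.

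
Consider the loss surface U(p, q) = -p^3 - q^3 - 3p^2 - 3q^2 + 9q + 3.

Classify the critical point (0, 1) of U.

local maximum

The mixed partial ∂²U/∂p∂q is 0, so the Hessian at any point is diag(U_pp, U_qq) = diag(-6(p + 1), -6(q + 1)).
At (0, 1): H = diag(-6, -12).
Both eigenvalues are negative, so H is negative definite: a local maximum.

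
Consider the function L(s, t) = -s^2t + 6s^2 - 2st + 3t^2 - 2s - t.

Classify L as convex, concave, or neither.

The term -s^2t is cubic, so the Hessian is not constant.
∂²L/∂s² = -2t + 12, which takes both signs as t varies (negative for sufficiently large t). A diagonal entry of the Hessian changing sign means the Hessian is neither positive- nor negative-semidefinite on all of R^2.

neither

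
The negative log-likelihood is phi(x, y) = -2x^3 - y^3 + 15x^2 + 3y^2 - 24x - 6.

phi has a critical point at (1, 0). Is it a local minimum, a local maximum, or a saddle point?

local minimum

The mixed partial ∂²phi/∂x∂y is 0, so the Hessian at any point is diag(phi_xx, phi_yy) = diag(6(-2x + 5), 6(-y + 1)).
At (1, 0): H = diag(18, 6).
Both eigenvalues are positive, so H is positive definite: a local minimum.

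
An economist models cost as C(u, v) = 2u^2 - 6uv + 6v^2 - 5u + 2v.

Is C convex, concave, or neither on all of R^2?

C is quadratic, so its Hessian is the constant matrix H = [[4, -6], [-6, 12]].
det(H) = 12, tr(H) = 16.
det(H) > 0 and tr(H) > 0, so H is positive definite everywhere: convex.

convex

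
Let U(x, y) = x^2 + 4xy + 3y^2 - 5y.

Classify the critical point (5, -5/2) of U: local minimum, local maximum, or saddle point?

The Hessian of U is constant: H = [[2, 4], [4, 6]].
det(H) = 2·6 − 4² = -4.
Since det(H) < 0, H is indefinite and the critical point is a saddle point.

saddle point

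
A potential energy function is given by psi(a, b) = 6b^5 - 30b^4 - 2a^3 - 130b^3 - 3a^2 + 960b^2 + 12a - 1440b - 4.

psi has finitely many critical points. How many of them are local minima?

psi separates as a function of a plus a function of b, so ∇psi=0 decouples.
∂psi/∂a = -6(a - 1)(a + 2) = 0 at a ∈ {-2, 1}; ∂psi/∂b = 30(b - 4)(b - 3)(b - 1)(b + 4) = 0 at b ∈ {-4, 1, 3, 4}.
The Hessian is diagonal: diag(psi_aa, psi_bb). Second derivatives: psi_aa(-2)=18, psi_aa(1)=-18; psi_bb(-4)=-8400, psi_bb(1)=900, psi_bb(3)=-420, psi_bb(4)=720.
Local minima occur where both diagonal entries positive: (-2, 1), (-2, 4). Count: 2.

2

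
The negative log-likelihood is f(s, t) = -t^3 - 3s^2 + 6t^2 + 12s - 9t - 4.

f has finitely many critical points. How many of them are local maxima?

f separates as a function of s plus a function of t, so ∇f=0 decouples.
∂f/∂s = -6(s - 2) = 0 at s ∈ {2}; ∂f/∂t = -3(t - 3)(t - 1) = 0 at t ∈ {1, 3}.
The Hessian is diagonal: diag(f_ss, f_tt). Second derivatives: f_ss(2)=-6; f_tt(1)=6, f_tt(3)=-6.
Local maxima occur where both diagonal entries negative: (2, 3). Count: 1.

1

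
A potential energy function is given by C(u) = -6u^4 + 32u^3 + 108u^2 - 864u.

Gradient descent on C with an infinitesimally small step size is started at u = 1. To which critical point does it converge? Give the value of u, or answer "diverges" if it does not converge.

3

C'(u) = -24(u - 4)(u - 3)(u + 3), so C'(1) = -576.
Gradient descent moves in the -C' direction, i.e. u is increasing.
The nearest critical point in that direction is u = 3, where C'' = 144 > 0 (a local minimum). The iterate converges there.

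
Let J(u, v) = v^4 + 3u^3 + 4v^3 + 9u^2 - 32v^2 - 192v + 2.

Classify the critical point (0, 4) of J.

The mixed partial ∂²J/∂u∂v is 0, so the Hessian at any point is diag(J_uu, J_vv) = diag(18(u + 1), 4(3v^2 + 6v - 16)).
At (0, 4): H = diag(18, 224).
Both eigenvalues are positive, so H is positive definite: a local minimum.

local minimum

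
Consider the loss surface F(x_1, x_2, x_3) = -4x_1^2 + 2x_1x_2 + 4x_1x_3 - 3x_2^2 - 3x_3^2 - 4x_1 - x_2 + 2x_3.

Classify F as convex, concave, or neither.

F is quadratic, so its Hessian is the constant matrix H = [[-8, 2, 4], [2, -6, 0], [4, 0, -6]].
Leading principal minors: -8, 44, -168.
Signs alternate −, +, − ⇒ H ≺ 0 ⇒ concave.

concave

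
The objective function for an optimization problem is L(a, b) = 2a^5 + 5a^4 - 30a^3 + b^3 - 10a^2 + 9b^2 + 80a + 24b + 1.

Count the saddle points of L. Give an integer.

4

L separates as a function of a plus a function of b, so ∇L=0 decouples.
∂L/∂a = 10(a - 2)(a - 1)(a + 1)(a + 4) = 0 at a ∈ {-4, -1, 1, 2}; ∂L/∂b = 3(b + 2)(b + 4) = 0 at b ∈ {-4, -2}.
The Hessian is diagonal: diag(L_aa, L_bb). Second derivatives: L_aa(-4)=-900, L_aa(-1)=180, L_aa(1)=-100, L_aa(2)=180; L_bb(-4)=-6, L_bb(-2)=6.
Saddle points occur where the two diagonal entries have opposite signs: (-4, -2), (-1, -4), (1, -2), (2, -4). Count: 4.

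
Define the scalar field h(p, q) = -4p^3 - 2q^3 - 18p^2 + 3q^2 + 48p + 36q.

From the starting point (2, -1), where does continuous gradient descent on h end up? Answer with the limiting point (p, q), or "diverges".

h is separable, so gradient descent decouples: p follows -∂h/∂p, q follows -∂h/∂q.
∂h/∂p = -12(p - 1)(p + 4); at p=2 this is -72, so p increases.
∂h/∂q = -6(q - 3)(q + 2); at q=-1 this is 24, so q decreases.
The p-coordinate has no critical point in that direction and runs off to infinity.

diverges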